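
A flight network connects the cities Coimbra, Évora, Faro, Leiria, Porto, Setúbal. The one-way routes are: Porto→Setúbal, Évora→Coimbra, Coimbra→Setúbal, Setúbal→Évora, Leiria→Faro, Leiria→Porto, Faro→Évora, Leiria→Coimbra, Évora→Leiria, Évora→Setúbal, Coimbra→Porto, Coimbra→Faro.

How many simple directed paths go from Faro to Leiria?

Faro→Évora→Leiria

1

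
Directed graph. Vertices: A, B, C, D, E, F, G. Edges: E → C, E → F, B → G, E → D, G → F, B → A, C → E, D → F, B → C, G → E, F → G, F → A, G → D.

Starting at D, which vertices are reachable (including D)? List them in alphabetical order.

A, C, D, E, F, G

Start at D.
Its neighbours: F.
Then their neighbours: A, G.
Then next layer: E.
Then next layer: C.
Nothing further is reachable.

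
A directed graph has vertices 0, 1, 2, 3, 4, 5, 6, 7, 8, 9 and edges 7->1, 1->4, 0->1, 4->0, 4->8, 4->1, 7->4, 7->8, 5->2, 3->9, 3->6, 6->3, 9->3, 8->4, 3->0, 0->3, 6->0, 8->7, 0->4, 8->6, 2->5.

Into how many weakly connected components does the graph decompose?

2

From 0: component {0, 1, 3, 4, 6, 7, 8, 9}.
From 2: component {2, 5}.
That's 2 components.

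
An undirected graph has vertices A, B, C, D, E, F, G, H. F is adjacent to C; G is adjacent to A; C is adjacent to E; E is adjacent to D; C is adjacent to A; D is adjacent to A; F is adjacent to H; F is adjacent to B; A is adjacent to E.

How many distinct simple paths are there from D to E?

3

D–A–C–E
D–A–E
D–E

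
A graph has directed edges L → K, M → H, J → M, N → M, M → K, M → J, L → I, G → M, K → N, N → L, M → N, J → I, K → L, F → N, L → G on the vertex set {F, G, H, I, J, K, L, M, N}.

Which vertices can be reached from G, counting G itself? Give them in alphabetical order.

G, H, I, J, K, L, M, N

Start at G.
Its neighbours: M.
Then their neighbours: H, J, K, N.
Then next layer: I, L.
Nothing further is reachable.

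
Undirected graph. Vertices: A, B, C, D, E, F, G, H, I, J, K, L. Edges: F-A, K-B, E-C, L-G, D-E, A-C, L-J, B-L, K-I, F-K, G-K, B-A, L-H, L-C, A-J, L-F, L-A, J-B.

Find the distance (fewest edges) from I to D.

Distance 0: I.
Distance 1: K.
Distance 2: B, F, G.
Distance 3: A, J, L.
Distance 4: C, H.
Distance 5: E.
Distance 6: D — contains D.

6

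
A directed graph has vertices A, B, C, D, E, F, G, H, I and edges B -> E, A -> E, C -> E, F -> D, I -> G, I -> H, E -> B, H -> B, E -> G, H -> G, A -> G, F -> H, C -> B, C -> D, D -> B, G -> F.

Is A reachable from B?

No

Explore from B.
Distance 1: reach E.
Distance 2: reach G.
Distance 3: reach F.
Distance 4: reach D, H.
The search from B is exhausted; no directed path reaches A.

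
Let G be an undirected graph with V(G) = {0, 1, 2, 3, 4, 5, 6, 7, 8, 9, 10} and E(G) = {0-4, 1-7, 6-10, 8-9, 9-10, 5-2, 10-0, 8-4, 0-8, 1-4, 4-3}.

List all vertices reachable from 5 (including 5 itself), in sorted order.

Start at 5.
Its neighbours: 2.
Nothing further is reachable.

2, 5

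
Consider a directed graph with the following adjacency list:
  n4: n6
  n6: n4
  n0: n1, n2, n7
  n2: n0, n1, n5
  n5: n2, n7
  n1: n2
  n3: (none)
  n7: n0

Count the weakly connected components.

3

From n0: component {n0, n1, n2, n5, n7}.
From n3: component {n3}.
From n4: component {n4, n6}.
That's 3 components.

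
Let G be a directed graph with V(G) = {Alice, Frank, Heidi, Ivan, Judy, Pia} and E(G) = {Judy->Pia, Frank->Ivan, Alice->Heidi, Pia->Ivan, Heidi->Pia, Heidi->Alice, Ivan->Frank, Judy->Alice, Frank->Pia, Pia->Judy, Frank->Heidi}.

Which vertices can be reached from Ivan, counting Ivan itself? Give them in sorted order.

Alice, Frank, Heidi, Ivan, Judy, Pia

Start at Ivan.
Its neighbours: Frank.
Then their neighbours: Heidi, Pia.
Then next layer: Alice, Judy.
Every vertex is now reached.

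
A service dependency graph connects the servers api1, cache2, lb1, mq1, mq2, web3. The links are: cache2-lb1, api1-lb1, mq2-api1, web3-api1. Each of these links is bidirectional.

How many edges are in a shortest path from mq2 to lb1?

Distance 0: mq2.
Distance 1: api1.
Distance 2: lb1, web3 — contains lb1.

2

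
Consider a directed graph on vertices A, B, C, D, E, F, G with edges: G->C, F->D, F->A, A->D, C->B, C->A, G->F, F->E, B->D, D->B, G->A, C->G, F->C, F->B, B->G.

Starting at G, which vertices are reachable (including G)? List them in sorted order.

A, B, C, D, E, F, G

Start at G.
Its neighbours: A, C, F.
Then their neighbours: B, D, E.
Every vertex is now reached.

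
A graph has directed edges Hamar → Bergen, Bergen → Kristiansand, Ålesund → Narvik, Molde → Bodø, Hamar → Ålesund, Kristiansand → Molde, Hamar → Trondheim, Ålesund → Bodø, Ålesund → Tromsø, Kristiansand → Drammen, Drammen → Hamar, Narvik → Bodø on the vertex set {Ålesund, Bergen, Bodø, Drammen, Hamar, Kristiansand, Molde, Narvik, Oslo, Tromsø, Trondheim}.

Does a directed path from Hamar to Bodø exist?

Explore from Hamar.
Distance 1: reach Ålesund, Bergen, Trondheim.
Distance 2: reach Bodø, Kristiansand, Narvik, Tromsø.
Found Bodø.

Yes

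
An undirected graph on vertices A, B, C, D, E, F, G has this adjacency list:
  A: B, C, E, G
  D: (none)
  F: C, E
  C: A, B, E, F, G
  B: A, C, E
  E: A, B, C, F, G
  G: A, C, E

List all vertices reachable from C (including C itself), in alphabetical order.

A, B, C, E, F, G

Start at C.
Its neighbours: A, B, E, F, G.
Nothing further is reachable.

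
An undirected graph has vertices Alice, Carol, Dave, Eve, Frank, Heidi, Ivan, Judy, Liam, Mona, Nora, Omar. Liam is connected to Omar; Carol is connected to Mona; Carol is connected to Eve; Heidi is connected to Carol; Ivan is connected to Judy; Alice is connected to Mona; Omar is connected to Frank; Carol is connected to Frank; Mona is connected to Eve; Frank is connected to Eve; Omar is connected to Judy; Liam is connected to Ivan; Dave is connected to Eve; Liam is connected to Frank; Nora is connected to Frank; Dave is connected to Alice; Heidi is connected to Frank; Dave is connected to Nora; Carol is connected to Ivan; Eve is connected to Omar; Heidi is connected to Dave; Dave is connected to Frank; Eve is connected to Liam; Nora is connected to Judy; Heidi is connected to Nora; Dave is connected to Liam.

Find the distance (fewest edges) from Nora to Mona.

Distance 0: Nora.
Distance 1: Dave, Frank, Heidi, Judy.
Distance 2: Alice, Carol, Eve, Ivan, Liam, Omar.
Distance 3: Mona — contains Mona.

3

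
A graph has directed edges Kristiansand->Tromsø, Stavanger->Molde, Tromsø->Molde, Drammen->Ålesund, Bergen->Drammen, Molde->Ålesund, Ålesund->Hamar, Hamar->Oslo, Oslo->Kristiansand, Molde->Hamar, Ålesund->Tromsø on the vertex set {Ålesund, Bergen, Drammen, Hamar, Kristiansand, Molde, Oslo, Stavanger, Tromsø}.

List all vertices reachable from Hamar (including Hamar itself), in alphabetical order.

Ålesund, Hamar, Kristiansand, Molde, Oslo, Tromsø

Start at Hamar.
Its neighbours: Oslo.
Then their neighbours: Kristiansand.
Then next layer: Tromsø.
Then next layer: Molde.
Then next layer: Ålesund.
Nothing further is reachable.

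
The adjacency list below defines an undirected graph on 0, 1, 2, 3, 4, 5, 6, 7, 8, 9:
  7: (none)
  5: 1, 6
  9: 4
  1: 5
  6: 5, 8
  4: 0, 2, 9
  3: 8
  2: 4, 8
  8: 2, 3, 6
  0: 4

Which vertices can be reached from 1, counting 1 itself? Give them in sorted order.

Start at 1.
Its neighbours: 5.
Then their neighbours: 6.
Then next layer: 8.
Then next layer: 2, 3.
Then next layer: 4.
Then next layer: 0, 9.
Nothing further is reachable.

0, 1, 2, 3, 4, 5, 6, 8, 9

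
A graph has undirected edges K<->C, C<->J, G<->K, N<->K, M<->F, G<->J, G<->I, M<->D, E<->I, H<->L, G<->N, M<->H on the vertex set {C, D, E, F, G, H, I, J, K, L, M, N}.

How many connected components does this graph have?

2

From C: component {C, E, G, I, J, K, N}.
From D: component {D, F, H, L, M}.
That's 2 components.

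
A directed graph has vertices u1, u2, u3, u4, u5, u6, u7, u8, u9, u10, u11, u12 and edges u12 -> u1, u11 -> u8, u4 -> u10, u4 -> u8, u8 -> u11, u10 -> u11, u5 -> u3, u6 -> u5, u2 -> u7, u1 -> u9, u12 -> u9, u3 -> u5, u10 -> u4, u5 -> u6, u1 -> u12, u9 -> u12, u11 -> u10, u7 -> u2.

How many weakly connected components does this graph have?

4

From u1: component {u1, u9, u12}.
From u2: component {u2, u7}.
From u3: component {u3, u5, u6}.
From u4: component {u4, u8, u10, u11}.
That's 4 components.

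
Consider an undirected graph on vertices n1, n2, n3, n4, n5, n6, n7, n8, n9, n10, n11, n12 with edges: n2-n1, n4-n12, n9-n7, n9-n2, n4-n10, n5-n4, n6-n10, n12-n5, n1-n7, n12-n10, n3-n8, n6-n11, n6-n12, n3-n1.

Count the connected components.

2

From n1: component {n1, n2, n3, n7, n8, n9}.
From n4: component {n4, n5, n6, n10, n11, n12}.
That's 2 components.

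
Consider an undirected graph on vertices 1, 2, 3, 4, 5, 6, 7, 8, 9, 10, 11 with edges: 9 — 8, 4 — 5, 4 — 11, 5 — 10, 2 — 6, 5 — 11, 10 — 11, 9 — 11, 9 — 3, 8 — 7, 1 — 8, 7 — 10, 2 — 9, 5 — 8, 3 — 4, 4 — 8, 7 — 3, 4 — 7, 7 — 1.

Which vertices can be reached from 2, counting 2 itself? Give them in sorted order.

Start at 2.
Its neighbours: 6, 9.
Then their neighbours: 3, 8, 11.
Then next layer: 1, 4, 5, 7, 10.
Every vertex is now reached.

1, 2, 3, 4, 5, 6, 7, 8, 9, 10, 11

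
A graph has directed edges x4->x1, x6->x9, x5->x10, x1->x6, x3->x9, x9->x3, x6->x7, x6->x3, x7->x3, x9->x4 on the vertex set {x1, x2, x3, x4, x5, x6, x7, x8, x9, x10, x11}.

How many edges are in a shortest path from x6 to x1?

Distance 0: x6.
Distance 1: x3, x7, x9.
Distance 2: x4.
Distance 3: x1 — contains x1.

3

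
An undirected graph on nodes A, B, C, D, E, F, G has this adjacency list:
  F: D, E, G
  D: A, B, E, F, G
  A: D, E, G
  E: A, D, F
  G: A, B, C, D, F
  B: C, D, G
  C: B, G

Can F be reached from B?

Yes

Explore from B.
Distance 1: reach C, D, G.
Distance 2: reach A, E, F.
Found F.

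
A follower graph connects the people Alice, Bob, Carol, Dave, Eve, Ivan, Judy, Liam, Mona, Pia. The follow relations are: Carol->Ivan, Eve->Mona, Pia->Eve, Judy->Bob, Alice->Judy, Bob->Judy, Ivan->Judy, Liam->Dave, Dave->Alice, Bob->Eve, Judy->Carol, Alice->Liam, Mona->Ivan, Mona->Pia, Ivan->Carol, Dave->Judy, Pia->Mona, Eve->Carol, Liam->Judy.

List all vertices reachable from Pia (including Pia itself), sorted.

Start at Pia.
Its neighbours: Eve, Mona.
Then their neighbours: Carol, Ivan.
Then next layer: Judy.
Then next layer: Bob.
Nothing further is reachable.

Bob, Carol, Eve, Ivan, Judy, Mona, Pia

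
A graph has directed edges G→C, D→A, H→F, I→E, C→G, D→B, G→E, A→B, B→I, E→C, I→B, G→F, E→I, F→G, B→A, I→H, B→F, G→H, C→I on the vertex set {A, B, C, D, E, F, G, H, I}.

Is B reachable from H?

Explore from H.
Distance 1: reach F.
Distance 2: reach G.
Distance 3: reach C, E.
Distance 4: reach I.
Distance 5: reach B.
Found B.

Yes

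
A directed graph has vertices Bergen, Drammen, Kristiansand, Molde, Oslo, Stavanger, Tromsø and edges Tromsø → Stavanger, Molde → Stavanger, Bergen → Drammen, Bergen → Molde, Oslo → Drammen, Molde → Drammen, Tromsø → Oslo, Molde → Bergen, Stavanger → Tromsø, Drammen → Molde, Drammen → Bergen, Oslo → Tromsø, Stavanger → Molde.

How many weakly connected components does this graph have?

From Bergen: component {Bergen, Drammen, Molde, Oslo, Stavanger, Tromsø}.
From Kristiansand: component {Kristiansand}.
That's 2 components.

2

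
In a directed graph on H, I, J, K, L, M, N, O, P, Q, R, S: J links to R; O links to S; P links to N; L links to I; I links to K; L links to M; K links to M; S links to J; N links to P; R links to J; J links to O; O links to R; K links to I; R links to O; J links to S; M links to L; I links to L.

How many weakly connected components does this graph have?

From H: component {H}.
From I: component {I, K, L, M}.
From J: component {J, O, R, S}.
From N: component {N, P}.
From Q: component {Q}.
That's 5 components.

5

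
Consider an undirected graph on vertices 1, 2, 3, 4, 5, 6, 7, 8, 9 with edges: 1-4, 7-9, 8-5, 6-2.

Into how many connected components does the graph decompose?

From 1: component {1, 4}.
From 2: component {2, 6}.
From 3: component {3}.
From 5: component {5, 8}.
From 7: component {7, 9}.
That's 5 components.

5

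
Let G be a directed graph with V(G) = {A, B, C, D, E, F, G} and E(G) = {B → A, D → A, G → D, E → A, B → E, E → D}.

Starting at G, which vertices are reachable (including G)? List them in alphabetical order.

Start at G.
Its neighbours: D.
Then their neighbours: A.
Nothing further is reachable.

A, D, G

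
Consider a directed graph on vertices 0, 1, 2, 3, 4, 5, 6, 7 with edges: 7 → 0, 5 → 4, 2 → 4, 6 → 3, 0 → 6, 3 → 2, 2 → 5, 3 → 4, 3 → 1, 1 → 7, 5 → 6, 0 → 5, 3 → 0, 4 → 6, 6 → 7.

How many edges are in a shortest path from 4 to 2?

Distance 0: 4.
Distance 1: 6.
Distance 2: 3, 7.
Distance 3: 0, 1, 2 — contains 2.

3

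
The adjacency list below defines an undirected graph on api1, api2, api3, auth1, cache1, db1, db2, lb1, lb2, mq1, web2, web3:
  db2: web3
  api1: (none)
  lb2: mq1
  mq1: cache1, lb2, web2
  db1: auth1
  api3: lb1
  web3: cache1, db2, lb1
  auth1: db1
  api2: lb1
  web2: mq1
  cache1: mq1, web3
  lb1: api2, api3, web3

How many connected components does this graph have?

3

From api1: component {api1}.
From api2: component {api2, api3, cache1, db2, lb1, lb2, mq1, web2, web3}.
From auth1: component {auth1, db1}.
That's 3 components.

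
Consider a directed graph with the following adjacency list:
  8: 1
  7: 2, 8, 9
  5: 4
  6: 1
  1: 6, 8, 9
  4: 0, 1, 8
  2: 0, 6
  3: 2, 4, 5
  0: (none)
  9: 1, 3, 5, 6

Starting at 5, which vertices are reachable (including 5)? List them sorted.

Start at 5.
Its neighbours: 4.
Then their neighbours: 0, 1, 8.
Then next layer: 6, 9.
Then next layer: 3.
Then next layer: 2.
Nothing further is reachable.

0, 1, 2, 3, 4, 5, 6, 8, 9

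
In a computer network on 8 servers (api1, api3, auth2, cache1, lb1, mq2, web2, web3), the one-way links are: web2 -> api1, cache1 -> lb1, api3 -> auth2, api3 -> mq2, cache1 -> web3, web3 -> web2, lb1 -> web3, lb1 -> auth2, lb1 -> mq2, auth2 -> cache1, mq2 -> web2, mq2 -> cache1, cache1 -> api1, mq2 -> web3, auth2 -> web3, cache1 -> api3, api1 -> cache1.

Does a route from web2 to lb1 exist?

Yes

Explore from web2.
Distance 1: reach api1.
Distance 2: reach cache1.
Distance 3: reach api3, lb1, web3.
Found lb1.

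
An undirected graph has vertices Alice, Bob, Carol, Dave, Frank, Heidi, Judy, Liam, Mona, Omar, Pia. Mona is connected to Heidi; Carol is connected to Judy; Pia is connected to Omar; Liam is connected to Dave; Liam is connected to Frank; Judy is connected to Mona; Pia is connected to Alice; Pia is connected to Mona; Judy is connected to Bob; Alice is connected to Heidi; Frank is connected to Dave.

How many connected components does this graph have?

2

From Alice: component {Alice, Bob, Carol, Heidi, Judy, Mona, Omar, Pia}.
From Dave: component {Dave, Frank, Liam}.
That's 2 components.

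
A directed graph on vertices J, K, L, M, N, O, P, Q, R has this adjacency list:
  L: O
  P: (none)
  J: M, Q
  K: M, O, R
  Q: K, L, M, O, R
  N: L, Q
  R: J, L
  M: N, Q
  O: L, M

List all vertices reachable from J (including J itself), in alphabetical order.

J, K, L, M, N, O, Q, R

Start at J.
Its neighbours: M, Q.
Then their neighbours: K, L, N, O, R.
Nothing further is reachable.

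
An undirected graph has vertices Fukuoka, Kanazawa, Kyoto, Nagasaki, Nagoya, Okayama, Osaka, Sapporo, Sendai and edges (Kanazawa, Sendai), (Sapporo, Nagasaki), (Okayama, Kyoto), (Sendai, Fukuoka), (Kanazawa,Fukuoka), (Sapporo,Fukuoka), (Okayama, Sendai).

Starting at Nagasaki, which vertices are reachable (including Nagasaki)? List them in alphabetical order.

Fukuoka, Kanazawa, Kyoto, Nagasaki, Okayama, Sapporo, Sendai

Start at Nagasaki.
Its neighbours: Sapporo.
Then their neighbours: Fukuoka.
Then next layer: Kanazawa, Sendai.
Then next layer: Okayama.
Then next layer: Kyoto.
Nothing further is reachable.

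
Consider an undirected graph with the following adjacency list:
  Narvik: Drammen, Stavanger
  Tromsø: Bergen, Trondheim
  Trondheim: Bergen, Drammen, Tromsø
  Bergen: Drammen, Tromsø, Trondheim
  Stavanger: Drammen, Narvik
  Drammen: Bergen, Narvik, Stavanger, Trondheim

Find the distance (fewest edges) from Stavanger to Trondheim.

Distance 0: Stavanger.
Distance 1: Drammen, Narvik.
Distance 2: Bergen, Trondheim — contains Trondheim.

2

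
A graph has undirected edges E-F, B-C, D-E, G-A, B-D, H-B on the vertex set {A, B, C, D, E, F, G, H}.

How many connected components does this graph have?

2

From A: component {A, G}.
From B: component {B, C, D, E, F, H}.
That's 2 components.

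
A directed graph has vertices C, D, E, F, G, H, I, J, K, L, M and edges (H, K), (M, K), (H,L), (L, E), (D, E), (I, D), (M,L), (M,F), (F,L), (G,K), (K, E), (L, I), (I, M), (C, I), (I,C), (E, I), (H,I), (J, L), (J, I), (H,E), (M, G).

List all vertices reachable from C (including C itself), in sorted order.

Start at C.
Its neighbours: I.
Then their neighbours: D, M.
Then next layer: E, F, G, K, L.
Nothing further is reachable.

C, D, E, F, G, I, K, L, M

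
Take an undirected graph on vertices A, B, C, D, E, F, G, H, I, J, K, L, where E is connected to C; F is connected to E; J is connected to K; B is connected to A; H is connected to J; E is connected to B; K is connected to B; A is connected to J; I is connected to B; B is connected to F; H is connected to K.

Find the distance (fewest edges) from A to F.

2

Distance 0: A.
Distance 1: B, J.
Distance 2: E, F, H, I, K — contains F.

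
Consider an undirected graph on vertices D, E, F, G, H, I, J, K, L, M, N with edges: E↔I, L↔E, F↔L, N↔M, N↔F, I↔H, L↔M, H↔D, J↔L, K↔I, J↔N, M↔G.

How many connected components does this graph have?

From D: component {D, E, F, G, H, I, J, K, L, M, N}.
That's 1 component.

1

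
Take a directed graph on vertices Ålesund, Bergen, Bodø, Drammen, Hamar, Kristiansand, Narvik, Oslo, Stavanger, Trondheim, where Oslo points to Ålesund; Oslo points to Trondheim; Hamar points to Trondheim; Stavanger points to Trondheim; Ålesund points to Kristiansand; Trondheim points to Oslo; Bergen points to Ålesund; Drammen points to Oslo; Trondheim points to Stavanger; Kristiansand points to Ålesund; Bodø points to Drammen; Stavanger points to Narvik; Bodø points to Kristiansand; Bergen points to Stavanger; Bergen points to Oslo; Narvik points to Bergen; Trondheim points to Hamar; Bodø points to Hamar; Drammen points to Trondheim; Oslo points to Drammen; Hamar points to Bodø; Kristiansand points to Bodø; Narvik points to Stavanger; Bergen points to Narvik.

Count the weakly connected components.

From Ålesund: component {Ålesund, Bergen, Bodø, Drammen, Hamar, Kristiansand, Narvik, Oslo, Stavanger, Trondheim}.
That's 1 component.

1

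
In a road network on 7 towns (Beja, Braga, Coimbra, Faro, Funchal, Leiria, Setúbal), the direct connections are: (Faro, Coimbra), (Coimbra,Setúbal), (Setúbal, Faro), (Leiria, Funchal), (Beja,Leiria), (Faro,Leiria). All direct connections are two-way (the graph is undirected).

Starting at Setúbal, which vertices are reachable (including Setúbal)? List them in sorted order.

Beja, Coimbra, Faro, Funchal, Leiria, Setúbal

Start at Setúbal.
Its neighbours: Coimbra, Faro.
Then their neighbours: Leiria.
Then next layer: Beja, Funchal.
Nothing further is reachable.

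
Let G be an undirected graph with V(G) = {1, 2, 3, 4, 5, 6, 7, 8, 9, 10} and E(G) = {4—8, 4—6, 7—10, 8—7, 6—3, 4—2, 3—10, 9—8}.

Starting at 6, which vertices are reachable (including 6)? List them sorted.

2, 3, 4, 6, 7, 8, 9, 10

Start at 6.
Its neighbours: 3, 4.
Then their neighbours: 2, 8, 10.
Then next layer: 7, 9.
Nothing further is reachable.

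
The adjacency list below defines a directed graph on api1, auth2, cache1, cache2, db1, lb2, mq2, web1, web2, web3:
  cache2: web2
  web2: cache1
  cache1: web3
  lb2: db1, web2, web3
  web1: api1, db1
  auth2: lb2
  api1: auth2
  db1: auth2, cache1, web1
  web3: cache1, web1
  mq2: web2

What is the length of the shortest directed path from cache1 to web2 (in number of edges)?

6

Distance 0: cache1.
Distance 1: web3.
Distance 2: web1.
Distance 3: api1, db1.
Distance 4: auth2.
Distance 5: lb2.
Distance 6: web2 — contains web2.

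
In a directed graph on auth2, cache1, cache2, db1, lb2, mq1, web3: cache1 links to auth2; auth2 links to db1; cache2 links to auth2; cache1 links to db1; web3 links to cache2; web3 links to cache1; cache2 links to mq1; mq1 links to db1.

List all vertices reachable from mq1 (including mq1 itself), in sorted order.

Start at mq1.
Its neighbours: db1.
Nothing further is reachable.

db1, mq1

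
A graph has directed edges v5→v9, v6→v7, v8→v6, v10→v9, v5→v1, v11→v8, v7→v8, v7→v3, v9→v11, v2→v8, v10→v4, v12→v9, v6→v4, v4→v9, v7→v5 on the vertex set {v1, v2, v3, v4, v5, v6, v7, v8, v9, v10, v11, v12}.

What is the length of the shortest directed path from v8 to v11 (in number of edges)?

4

Distance 0: v8.
Distance 1: v6.
Distance 2: v4, v7.
Distance 3: v3, v5, v9.
Distance 4: v1, v11 — contains v11.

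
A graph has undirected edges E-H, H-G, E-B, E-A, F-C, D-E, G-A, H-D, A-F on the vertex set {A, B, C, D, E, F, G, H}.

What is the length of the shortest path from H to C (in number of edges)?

Distance 0: H.
Distance 1: D, E, G.
Distance 2: A, B.
Distance 3: F.
Distance 4: C — contains C.

4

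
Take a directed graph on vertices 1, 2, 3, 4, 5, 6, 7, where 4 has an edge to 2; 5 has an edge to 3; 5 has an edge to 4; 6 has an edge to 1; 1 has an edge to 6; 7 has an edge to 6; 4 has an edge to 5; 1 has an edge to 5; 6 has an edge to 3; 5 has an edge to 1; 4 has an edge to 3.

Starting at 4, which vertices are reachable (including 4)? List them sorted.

Start at 4.
Its neighbours: 2, 3, 5.
Then their neighbours: 1.
Then next layer: 6.
Nothing further is reachable.

1, 2, 3, 4, 5, 6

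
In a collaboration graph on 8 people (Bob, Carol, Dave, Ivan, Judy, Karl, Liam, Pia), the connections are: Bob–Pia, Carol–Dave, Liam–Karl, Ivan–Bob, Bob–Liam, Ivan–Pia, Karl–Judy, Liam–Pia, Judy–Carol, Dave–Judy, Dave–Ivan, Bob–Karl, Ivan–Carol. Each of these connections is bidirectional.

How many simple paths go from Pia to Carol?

28

Pia–Bob–Ivan–Carol
Pia–Bob–Ivan–Dave–Carol
Pia–Bob–Ivan–Dave–Judy–Carol
Pia–Bob–Karl–Judy–Carol
Pia–Bob–Karl–Judy–Dave–Carol
Pia–Bob–Karl–Judy–Dave–Ivan–Carol
Pia–Bob–Liam–Karl–Judy–Carol
Pia–Bob–Liam–Karl–Judy–Dave–Carol
... and 20 more.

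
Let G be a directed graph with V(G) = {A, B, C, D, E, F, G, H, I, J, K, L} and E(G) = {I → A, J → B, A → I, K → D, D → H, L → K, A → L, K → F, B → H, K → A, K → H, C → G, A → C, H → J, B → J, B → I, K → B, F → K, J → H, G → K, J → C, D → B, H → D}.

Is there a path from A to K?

Explore from A.
Distance 1: reach C, I, L.
Distance 2: reach G, K.
Found K.

Yes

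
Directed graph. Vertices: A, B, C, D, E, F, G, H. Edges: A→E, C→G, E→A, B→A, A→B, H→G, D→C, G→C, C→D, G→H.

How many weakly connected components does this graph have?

From A: component {A, B, E}.
From C: component {C, D, G, H}.
From F: component {F}.
That's 3 components.

3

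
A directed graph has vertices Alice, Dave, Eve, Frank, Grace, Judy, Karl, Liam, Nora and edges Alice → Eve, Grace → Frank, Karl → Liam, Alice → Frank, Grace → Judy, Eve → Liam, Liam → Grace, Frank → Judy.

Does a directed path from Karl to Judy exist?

Yes

Explore from Karl.
Distance 1: reach Liam.
Distance 2: reach Grace.
Distance 3: reach Frank, Judy.
Found Judy.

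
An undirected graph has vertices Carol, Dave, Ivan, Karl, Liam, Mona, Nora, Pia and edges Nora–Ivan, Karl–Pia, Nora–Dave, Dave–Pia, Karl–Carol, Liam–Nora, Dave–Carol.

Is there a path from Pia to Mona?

Explore from Pia.
Distance 1: reach Dave, Karl.
Distance 2: reach Carol, Nora.
Distance 3: reach Ivan, Liam.
The search is exhausted without reaching Mona; it lies in a different component.

No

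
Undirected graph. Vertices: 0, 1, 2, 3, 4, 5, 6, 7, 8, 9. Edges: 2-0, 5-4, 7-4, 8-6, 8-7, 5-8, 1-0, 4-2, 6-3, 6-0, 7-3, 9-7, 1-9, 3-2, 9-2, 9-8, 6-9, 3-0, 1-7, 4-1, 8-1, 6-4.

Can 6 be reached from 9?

Yes

Explore from 9.
Distance 1: reach 1, 2, 6, 7, 8.
Found 6.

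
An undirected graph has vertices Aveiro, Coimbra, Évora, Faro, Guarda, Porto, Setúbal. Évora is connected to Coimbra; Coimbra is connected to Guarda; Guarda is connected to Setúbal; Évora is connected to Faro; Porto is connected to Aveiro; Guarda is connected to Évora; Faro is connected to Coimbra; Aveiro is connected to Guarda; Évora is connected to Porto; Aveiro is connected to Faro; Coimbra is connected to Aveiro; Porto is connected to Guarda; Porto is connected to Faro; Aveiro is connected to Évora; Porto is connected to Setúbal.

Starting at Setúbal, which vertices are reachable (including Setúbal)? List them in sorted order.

Aveiro, Coimbra, Évora, Faro, Guarda, Porto, Setúbal

Start at Setúbal.
Its neighbours: Guarda, Porto.
Then their neighbours: Aveiro, Coimbra, Évora, Faro.
Every vertex is now reached.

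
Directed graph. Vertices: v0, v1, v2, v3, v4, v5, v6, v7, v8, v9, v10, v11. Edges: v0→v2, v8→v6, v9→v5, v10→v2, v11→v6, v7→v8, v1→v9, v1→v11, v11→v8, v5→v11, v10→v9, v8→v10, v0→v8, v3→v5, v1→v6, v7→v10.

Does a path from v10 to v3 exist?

Explore from v10.
Distance 1: reach v2, v9.
Distance 2: reach v5.
Distance 3: reach v11.
Distance 4: reach v6, v8.
The search from v10 is exhausted; no directed path reaches v3.

No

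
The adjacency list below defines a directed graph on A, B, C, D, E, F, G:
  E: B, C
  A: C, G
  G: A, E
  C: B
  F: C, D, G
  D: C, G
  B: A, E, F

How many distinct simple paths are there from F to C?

8

F→C
F→D→C
F→D→G→A→C
F→D→G→E→B→A→C
F→D→G→E→C
F→G→A→C
F→G→E→B→A→C
F→G→E→C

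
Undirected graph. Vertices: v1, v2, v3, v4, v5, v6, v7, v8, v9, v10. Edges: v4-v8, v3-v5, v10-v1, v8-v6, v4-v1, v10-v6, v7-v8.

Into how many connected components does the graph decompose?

4

From v1: component {v1, v4, v6, v7, v8, v10}.
From v2: component {v2}.
From v3: component {v3, v5}.
From v9: component {v9}.
That's 4 components.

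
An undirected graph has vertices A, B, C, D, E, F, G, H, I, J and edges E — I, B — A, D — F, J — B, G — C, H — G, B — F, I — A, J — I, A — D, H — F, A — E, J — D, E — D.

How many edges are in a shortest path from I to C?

6

Distance 0: I.
Distance 1: A, E, J.
Distance 2: B, D.
Distance 3: F.
Distance 4: H.
Distance 5: G.
Distance 6: C — contains C.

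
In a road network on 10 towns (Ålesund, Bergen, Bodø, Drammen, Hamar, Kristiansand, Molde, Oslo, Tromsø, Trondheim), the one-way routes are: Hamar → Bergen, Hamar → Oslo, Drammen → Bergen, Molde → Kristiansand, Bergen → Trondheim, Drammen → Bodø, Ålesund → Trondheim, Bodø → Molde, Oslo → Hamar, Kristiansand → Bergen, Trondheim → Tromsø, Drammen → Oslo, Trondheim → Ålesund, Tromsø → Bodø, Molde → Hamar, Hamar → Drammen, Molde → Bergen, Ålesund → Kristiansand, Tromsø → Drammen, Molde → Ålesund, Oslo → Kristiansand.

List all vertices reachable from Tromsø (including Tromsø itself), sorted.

Start at Tromsø.
Its neighbours: Bodø, Drammen.
Then their neighbours: Bergen, Molde, Oslo.
Then next layer: Ålesund, Hamar, Kristiansand, Trondheim.
Every vertex is now reached.

Ålesund, Bergen, Bodø, Drammen, Hamar, Kristiansand, Molde, Oslo, Tromsø, Trondheim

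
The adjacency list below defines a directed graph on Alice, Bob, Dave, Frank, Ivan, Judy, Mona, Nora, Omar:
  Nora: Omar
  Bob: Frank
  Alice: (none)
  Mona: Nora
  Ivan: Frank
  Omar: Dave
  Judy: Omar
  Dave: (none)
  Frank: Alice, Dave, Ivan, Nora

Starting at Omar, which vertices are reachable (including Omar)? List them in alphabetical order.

Dave, Omar

Start at Omar.
Its neighbours: Dave.
Nothing further is reachable.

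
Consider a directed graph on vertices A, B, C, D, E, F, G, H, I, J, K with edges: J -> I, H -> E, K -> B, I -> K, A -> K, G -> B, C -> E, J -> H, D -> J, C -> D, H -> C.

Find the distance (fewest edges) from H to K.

5

Distance 0: H.
Distance 1: C, E.
Distance 2: D.
Distance 3: J.
Distance 4: I.
Distance 5: K — contains K.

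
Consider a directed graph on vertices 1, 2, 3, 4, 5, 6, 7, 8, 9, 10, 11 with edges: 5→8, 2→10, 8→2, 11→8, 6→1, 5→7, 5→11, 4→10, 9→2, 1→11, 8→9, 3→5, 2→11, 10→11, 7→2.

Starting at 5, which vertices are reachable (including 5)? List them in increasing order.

Start at 5.
Its neighbours: 7, 8, 11.
Then their neighbours: 2, 9.
Then next layer: 10.
Nothing further is reachable.

2, 5, 7, 8, 9, 10, 11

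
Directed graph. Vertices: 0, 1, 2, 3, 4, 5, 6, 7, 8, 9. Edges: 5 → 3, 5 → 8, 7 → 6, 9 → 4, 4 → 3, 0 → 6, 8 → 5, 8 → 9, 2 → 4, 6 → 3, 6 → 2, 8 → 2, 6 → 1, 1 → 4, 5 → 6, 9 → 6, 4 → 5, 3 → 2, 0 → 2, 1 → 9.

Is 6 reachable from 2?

Yes

Explore from 2.
Distance 1: reach 4.
Distance 2: reach 3, 5.
Distance 3: reach 6, 8.
Found 6.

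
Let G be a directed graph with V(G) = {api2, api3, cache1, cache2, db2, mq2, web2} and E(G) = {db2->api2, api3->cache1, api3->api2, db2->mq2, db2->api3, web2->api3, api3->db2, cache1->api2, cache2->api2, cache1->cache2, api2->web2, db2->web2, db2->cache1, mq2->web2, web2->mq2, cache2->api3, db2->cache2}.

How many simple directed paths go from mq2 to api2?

mq2→web2→api3→api2
mq2→web2→api3→cache1→api2
mq2→web2→api3→cache1→cache2→api2
mq2→web2→api3→db2→api2
mq2→web2→api3→db2→cache1→api2
mq2→web2→api3→db2→cache1→cache2→api2
mq2→web2→api3→db2→cache2→api2

7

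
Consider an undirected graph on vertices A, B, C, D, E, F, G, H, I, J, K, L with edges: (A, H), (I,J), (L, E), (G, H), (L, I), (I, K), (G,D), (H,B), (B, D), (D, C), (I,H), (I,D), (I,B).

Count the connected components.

2

From A: component {A, B, C, D, E, G, H, I, J, K, L}.
From F: component {F}.
That's 2 components.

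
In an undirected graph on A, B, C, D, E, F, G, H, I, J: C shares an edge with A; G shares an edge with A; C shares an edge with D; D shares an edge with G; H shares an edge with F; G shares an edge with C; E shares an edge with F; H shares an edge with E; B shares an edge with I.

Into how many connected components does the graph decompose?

4

From A: component {A, C, D, G}.
From B: component {B, I}.
From E: component {E, F, H}.
From J: component {J}.
That's 4 components.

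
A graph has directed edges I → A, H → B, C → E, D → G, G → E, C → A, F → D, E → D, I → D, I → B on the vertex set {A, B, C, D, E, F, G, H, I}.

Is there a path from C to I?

No

Explore from C.
Distance 1: reach A, E.
Distance 2: reach D.
Distance 3: reach G.
The search from C is exhausted; no directed path reaches I.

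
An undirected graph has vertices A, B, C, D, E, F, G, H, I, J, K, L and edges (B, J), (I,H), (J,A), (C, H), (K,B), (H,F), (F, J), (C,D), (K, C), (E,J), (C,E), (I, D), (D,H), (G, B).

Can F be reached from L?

L has no edges, so nothing is reachable from it.

No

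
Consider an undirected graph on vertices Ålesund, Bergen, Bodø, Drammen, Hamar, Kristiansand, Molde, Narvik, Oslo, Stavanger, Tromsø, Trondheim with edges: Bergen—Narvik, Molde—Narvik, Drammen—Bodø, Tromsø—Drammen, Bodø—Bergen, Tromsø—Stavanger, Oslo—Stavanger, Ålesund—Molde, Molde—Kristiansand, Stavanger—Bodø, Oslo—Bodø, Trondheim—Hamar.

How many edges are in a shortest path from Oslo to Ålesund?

Distance 0: Oslo.
Distance 1: Bodø, Stavanger.
Distance 2: Bergen, Drammen, Tromsø.
Distance 3: Narvik.
Distance 4: Molde.
Distance 5: Ålesund, Kristiansand — contains Ålesund.

5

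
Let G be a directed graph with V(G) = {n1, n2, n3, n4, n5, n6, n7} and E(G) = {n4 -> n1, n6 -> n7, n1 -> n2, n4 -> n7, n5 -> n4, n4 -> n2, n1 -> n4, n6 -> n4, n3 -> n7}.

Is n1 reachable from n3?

No

Explore from n3.
Distance 1: reach n7.
The search from n3 is exhausted; no directed path reaches n1.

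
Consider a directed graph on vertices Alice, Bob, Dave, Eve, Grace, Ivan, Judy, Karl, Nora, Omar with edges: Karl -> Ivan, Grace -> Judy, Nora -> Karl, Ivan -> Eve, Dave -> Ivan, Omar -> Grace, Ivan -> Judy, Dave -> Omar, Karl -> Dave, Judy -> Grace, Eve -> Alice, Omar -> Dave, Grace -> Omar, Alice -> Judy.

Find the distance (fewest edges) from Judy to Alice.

Distance 0: Judy.
Distance 1: Grace.
Distance 2: Omar.
Distance 3: Dave.
Distance 4: Ivan.
Distance 5: Eve.
Distance 6: Alice — contains Alice.

6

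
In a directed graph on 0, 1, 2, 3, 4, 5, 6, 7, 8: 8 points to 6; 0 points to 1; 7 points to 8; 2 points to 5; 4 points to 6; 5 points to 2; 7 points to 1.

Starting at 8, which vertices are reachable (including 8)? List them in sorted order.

6, 8

Start at 8.
Its neighbours: 6.
Nothing further is reachable.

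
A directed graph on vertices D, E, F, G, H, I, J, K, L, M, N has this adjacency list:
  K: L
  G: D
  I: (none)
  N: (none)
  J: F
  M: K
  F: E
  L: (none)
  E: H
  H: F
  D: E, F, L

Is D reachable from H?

Explore from H.
Distance 1: reach F.
Distance 2: reach E.
The search from H is exhausted; no directed path reaches D.

No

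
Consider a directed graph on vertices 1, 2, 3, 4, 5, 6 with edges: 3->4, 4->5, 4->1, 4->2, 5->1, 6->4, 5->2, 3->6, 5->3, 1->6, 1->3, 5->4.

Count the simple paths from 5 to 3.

3

5→1→3
5→3
5→4→1→3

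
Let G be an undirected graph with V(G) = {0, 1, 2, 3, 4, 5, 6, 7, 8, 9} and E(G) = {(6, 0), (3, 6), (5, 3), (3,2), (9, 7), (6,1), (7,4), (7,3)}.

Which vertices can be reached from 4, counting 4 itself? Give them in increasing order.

Start at 4.
Its neighbours: 7.
Then their neighbours: 3, 9.
Then next layer: 2, 5, 6.
Then next layer: 0, 1.
Nothing further is reachable.

0, 1, 2, 3, 4, 5, 6, 7, 9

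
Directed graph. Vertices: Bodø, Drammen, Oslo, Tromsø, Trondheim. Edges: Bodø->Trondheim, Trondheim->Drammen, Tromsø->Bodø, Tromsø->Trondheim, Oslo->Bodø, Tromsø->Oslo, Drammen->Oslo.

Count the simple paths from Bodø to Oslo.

Bodø→Trondheim→Drammen→Oslo

1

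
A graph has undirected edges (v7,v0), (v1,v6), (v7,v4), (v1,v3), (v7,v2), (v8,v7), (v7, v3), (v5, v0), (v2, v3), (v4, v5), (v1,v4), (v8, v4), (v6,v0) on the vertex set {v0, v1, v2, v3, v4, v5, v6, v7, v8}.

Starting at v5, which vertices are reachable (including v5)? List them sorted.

v0, v1, v2, v3, v4, v5, v6, v7, v8

Start at v5.
Its neighbours: v0, v4.
Then their neighbours: v1, v6, v7, v8.
Then next layer: v2, v3.
Every vertex is now reached.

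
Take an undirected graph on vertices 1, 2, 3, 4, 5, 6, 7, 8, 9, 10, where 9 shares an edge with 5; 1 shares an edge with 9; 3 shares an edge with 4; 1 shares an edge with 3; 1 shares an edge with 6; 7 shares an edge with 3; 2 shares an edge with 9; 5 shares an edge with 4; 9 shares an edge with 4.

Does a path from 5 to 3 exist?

Yes

Explore from 5.
Distance 1: reach 4, 9.
Distance 2: reach 1, 2, 3.
Found 3.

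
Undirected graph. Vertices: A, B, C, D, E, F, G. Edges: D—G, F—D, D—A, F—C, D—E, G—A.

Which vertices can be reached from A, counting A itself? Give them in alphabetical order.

Start at A.
Its neighbours: D, G.
Then their neighbours: E, F.
Then next layer: C.
Nothing further is reachable.

A, C, D, E, F, G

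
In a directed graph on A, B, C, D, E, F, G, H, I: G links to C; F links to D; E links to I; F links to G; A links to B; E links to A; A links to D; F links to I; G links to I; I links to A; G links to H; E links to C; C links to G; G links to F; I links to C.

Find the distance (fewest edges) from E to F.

Distance 0: E.
Distance 1: A, C, I.
Distance 2: B, D, G.
Distance 3: F, H — contains F.

3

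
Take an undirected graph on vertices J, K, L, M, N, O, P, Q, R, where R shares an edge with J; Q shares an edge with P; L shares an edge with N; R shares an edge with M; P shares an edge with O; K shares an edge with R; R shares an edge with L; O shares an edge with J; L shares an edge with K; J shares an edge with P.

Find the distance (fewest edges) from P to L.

Distance 0: P.
Distance 1: J, O, Q.
Distance 2: R.
Distance 3: K, L, M — contains L.

3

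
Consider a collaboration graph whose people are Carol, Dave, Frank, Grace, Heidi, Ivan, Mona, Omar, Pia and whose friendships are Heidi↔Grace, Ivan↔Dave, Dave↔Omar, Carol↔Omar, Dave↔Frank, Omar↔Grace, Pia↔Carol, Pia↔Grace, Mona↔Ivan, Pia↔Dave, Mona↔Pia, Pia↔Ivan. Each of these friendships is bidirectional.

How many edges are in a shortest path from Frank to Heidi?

4

Distance 0: Frank.
Distance 1: Dave.
Distance 2: Ivan, Omar, Pia.
Distance 3: Carol, Grace, Mona.
Distance 4: Heidi — contains Heidi.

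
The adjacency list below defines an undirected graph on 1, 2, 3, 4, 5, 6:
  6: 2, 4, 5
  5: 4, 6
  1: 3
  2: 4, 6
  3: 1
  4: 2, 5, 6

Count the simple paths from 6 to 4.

6–2–4
6–4
6–5–4

3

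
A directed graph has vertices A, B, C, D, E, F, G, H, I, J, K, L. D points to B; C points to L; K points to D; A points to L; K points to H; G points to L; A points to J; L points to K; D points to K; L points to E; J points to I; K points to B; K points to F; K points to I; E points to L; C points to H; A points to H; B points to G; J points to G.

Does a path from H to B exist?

H has no outgoing edges, so nothing is reachable from it.

No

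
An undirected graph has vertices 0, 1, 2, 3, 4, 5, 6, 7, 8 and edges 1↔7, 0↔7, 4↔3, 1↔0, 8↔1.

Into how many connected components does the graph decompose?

From 0: component {0, 1, 7, 8}.
From 2: component {2}.
From 3: component {3, 4}.
From 5: component {5}.
From 6: component {6}.
That's 5 components.

5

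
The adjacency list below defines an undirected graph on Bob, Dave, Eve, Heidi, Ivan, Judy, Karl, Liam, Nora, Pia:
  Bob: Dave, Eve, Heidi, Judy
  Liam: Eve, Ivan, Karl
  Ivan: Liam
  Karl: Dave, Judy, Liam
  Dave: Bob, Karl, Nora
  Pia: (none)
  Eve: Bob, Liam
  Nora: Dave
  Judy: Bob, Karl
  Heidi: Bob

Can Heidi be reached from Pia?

No

Pia has no edges, so nothing is reachable from it.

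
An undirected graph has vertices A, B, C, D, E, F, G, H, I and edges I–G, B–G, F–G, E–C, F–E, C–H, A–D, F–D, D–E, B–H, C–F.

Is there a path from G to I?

Yes

Explore from G.
Distance 1: reach B, F, I.
Found I.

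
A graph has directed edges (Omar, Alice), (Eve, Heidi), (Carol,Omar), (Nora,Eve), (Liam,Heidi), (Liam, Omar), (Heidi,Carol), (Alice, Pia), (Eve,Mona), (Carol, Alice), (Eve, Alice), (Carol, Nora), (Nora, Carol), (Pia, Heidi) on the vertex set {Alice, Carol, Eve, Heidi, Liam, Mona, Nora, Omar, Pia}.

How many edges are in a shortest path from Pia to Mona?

Distance 0: Pia.
Distance 1: Heidi.
Distance 2: Carol.
Distance 3: Alice, Nora, Omar.
Distance 4: Eve.
Distance 5: Mona — contains Mona.

5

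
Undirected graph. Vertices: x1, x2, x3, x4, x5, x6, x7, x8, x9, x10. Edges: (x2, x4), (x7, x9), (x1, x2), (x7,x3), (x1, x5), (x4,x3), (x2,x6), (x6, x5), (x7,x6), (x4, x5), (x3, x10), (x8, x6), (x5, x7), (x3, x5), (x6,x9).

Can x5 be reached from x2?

Explore from x2.
Distance 1: reach x1, x4, x6.
Distance 2: reach x3, x5, x7, x8, x9.
Found x5.

Yes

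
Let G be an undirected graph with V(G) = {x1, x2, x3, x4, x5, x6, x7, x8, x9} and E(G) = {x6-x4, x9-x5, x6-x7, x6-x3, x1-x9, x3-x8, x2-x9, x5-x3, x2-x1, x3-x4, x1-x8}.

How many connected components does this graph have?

1

From x1: component {x1, x2, x3, x4, x5, x6, x7, x8, x9}.
That's 1 component.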